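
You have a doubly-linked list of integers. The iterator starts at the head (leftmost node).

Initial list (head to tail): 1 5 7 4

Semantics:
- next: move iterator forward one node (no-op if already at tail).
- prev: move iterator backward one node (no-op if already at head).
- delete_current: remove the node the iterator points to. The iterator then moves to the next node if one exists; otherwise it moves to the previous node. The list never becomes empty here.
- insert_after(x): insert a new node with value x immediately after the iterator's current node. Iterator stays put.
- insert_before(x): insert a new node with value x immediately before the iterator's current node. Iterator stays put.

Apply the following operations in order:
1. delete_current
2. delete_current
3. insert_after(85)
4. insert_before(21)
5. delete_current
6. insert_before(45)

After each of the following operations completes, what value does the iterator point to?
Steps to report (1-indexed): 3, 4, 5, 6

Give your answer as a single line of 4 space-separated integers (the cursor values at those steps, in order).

Answer: 7 7 85 85

Derivation:
After 1 (delete_current): list=[5, 7, 4] cursor@5
After 2 (delete_current): list=[7, 4] cursor@7
After 3 (insert_after(85)): list=[7, 85, 4] cursor@7
After 4 (insert_before(21)): list=[21, 7, 85, 4] cursor@7
After 5 (delete_current): list=[21, 85, 4] cursor@85
After 6 (insert_before(45)): list=[21, 45, 85, 4] cursor@85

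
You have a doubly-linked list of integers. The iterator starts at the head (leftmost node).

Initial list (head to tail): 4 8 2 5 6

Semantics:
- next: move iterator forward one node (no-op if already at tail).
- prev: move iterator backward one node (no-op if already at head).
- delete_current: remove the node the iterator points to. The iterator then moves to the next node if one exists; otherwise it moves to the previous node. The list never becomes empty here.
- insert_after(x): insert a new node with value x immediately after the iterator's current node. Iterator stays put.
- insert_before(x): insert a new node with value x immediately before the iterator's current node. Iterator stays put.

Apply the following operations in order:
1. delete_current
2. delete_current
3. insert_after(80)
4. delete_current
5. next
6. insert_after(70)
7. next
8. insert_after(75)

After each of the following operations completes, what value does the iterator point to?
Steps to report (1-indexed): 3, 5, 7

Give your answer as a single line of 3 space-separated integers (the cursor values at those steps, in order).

Answer: 2 5 70

Derivation:
After 1 (delete_current): list=[8, 2, 5, 6] cursor@8
After 2 (delete_current): list=[2, 5, 6] cursor@2
After 3 (insert_after(80)): list=[2, 80, 5, 6] cursor@2
After 4 (delete_current): list=[80, 5, 6] cursor@80
After 5 (next): list=[80, 5, 6] cursor@5
After 6 (insert_after(70)): list=[80, 5, 70, 6] cursor@5
After 7 (next): list=[80, 5, 70, 6] cursor@70
After 8 (insert_after(75)): list=[80, 5, 70, 75, 6] cursor@70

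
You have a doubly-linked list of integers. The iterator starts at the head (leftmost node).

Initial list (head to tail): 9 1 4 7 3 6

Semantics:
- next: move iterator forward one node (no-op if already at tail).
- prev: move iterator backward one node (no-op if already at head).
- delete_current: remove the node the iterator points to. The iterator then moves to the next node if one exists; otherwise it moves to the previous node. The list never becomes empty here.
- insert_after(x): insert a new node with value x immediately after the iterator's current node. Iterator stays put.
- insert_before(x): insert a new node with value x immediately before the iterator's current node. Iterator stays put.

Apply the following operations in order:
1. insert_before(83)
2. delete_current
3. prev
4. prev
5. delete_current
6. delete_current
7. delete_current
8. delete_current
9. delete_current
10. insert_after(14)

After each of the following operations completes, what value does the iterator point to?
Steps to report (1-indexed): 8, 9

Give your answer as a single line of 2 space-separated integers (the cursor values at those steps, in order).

After 1 (insert_before(83)): list=[83, 9, 1, 4, 7, 3, 6] cursor@9
After 2 (delete_current): list=[83, 1, 4, 7, 3, 6] cursor@1
After 3 (prev): list=[83, 1, 4, 7, 3, 6] cursor@83
After 4 (prev): list=[83, 1, 4, 7, 3, 6] cursor@83
After 5 (delete_current): list=[1, 4, 7, 3, 6] cursor@1
After 6 (delete_current): list=[4, 7, 3, 6] cursor@4
After 7 (delete_current): list=[7, 3, 6] cursor@7
After 8 (delete_current): list=[3, 6] cursor@3
After 9 (delete_current): list=[6] cursor@6
After 10 (insert_after(14)): list=[6, 14] cursor@6

Answer: 3 6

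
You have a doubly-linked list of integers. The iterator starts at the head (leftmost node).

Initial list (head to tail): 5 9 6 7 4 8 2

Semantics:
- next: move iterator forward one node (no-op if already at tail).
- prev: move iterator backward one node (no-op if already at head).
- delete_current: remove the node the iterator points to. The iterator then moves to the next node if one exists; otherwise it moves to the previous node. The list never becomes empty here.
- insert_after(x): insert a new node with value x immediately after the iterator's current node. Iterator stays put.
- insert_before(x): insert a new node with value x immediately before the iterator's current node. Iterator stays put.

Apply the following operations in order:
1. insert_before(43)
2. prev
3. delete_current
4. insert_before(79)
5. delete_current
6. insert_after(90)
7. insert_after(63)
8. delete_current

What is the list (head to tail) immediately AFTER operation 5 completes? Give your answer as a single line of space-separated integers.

After 1 (insert_before(43)): list=[43, 5, 9, 6, 7, 4, 8, 2] cursor@5
After 2 (prev): list=[43, 5, 9, 6, 7, 4, 8, 2] cursor@43
After 3 (delete_current): list=[5, 9, 6, 7, 4, 8, 2] cursor@5
After 4 (insert_before(79)): list=[79, 5, 9, 6, 7, 4, 8, 2] cursor@5
After 5 (delete_current): list=[79, 9, 6, 7, 4, 8, 2] cursor@9

Answer: 79 9 6 7 4 8 2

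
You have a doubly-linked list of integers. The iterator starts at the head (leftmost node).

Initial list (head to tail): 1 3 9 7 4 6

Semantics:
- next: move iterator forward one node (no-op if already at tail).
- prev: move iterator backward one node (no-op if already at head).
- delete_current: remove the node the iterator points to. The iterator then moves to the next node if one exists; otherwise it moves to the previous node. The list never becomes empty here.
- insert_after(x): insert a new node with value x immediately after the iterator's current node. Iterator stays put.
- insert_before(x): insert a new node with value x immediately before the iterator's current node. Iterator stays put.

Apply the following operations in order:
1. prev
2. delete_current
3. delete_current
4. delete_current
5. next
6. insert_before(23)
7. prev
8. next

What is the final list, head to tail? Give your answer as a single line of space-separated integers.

Answer: 7 23 4 6

Derivation:
After 1 (prev): list=[1, 3, 9, 7, 4, 6] cursor@1
After 2 (delete_current): list=[3, 9, 7, 4, 6] cursor@3
After 3 (delete_current): list=[9, 7, 4, 6] cursor@9
After 4 (delete_current): list=[7, 4, 6] cursor@7
After 5 (next): list=[7, 4, 6] cursor@4
After 6 (insert_before(23)): list=[7, 23, 4, 6] cursor@4
After 7 (prev): list=[7, 23, 4, 6] cursor@23
After 8 (next): list=[7, 23, 4, 6] cursor@4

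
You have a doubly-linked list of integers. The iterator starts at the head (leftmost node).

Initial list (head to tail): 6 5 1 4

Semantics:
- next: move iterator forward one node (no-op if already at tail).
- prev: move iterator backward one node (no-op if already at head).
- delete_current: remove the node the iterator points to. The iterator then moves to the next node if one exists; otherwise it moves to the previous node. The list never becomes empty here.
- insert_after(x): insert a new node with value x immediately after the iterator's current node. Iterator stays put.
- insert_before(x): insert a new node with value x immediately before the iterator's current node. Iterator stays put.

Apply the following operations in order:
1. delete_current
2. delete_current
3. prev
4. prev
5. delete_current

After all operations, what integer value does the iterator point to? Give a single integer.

After 1 (delete_current): list=[5, 1, 4] cursor@5
After 2 (delete_current): list=[1, 4] cursor@1
After 3 (prev): list=[1, 4] cursor@1
After 4 (prev): list=[1, 4] cursor@1
After 5 (delete_current): list=[4] cursor@4

Answer: 4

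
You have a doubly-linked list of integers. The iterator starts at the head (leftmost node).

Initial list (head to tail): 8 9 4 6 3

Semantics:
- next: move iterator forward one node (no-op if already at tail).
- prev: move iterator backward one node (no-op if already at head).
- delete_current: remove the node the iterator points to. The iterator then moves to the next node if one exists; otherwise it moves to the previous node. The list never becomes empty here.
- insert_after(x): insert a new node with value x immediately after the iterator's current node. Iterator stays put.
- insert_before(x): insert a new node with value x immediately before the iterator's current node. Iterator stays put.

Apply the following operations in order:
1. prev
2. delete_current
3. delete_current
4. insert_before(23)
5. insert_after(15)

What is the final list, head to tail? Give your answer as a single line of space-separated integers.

After 1 (prev): list=[8, 9, 4, 6, 3] cursor@8
After 2 (delete_current): list=[9, 4, 6, 3] cursor@9
After 3 (delete_current): list=[4, 6, 3] cursor@4
After 4 (insert_before(23)): list=[23, 4, 6, 3] cursor@4
After 5 (insert_after(15)): list=[23, 4, 15, 6, 3] cursor@4

Answer: 23 4 15 6 3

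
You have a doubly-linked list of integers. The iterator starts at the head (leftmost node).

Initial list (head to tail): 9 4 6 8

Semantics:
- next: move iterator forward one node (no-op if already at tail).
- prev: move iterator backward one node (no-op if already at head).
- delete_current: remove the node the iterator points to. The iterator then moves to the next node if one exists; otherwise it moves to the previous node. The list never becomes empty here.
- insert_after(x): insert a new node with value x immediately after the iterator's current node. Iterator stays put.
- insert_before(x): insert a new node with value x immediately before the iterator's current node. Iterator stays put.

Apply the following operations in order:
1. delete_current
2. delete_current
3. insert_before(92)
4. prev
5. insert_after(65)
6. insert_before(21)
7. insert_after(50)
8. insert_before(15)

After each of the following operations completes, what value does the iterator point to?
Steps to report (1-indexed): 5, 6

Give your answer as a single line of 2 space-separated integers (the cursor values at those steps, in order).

Answer: 92 92

Derivation:
After 1 (delete_current): list=[4, 6, 8] cursor@4
After 2 (delete_current): list=[6, 8] cursor@6
After 3 (insert_before(92)): list=[92, 6, 8] cursor@6
After 4 (prev): list=[92, 6, 8] cursor@92
After 5 (insert_after(65)): list=[92, 65, 6, 8] cursor@92
After 6 (insert_before(21)): list=[21, 92, 65, 6, 8] cursor@92
After 7 (insert_after(50)): list=[21, 92, 50, 65, 6, 8] cursor@92
After 8 (insert_before(15)): list=[21, 15, 92, 50, 65, 6, 8] cursor@92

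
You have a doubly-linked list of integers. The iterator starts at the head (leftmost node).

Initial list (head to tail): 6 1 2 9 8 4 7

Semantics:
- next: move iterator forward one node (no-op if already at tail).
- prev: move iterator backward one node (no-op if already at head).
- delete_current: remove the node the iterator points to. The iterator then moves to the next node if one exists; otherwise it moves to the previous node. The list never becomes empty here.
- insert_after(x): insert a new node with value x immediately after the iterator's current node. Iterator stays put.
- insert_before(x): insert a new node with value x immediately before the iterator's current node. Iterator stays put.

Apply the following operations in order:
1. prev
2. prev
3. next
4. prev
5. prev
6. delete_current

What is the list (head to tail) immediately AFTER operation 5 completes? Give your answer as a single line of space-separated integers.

Answer: 6 1 2 9 8 4 7

Derivation:
After 1 (prev): list=[6, 1, 2, 9, 8, 4, 7] cursor@6
After 2 (prev): list=[6, 1, 2, 9, 8, 4, 7] cursor@6
After 3 (next): list=[6, 1, 2, 9, 8, 4, 7] cursor@1
After 4 (prev): list=[6, 1, 2, 9, 8, 4, 7] cursor@6
After 5 (prev): list=[6, 1, 2, 9, 8, 4, 7] cursor@6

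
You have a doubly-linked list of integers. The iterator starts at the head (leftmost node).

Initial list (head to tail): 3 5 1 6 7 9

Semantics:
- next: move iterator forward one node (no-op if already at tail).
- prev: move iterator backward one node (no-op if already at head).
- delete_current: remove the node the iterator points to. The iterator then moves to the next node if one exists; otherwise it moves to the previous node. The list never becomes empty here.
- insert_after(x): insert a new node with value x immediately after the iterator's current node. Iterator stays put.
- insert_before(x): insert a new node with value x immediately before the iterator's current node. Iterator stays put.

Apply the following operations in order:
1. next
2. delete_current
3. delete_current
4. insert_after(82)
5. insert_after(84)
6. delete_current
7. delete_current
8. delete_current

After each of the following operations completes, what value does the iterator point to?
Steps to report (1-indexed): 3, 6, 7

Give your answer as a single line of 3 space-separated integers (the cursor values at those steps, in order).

After 1 (next): list=[3, 5, 1, 6, 7, 9] cursor@5
After 2 (delete_current): list=[3, 1, 6, 7, 9] cursor@1
After 3 (delete_current): list=[3, 6, 7, 9] cursor@6
After 4 (insert_after(82)): list=[3, 6, 82, 7, 9] cursor@6
After 5 (insert_after(84)): list=[3, 6, 84, 82, 7, 9] cursor@6
After 6 (delete_current): list=[3, 84, 82, 7, 9] cursor@84
After 7 (delete_current): list=[3, 82, 7, 9] cursor@82
After 8 (delete_current): list=[3, 7, 9] cursor@7

Answer: 6 84 82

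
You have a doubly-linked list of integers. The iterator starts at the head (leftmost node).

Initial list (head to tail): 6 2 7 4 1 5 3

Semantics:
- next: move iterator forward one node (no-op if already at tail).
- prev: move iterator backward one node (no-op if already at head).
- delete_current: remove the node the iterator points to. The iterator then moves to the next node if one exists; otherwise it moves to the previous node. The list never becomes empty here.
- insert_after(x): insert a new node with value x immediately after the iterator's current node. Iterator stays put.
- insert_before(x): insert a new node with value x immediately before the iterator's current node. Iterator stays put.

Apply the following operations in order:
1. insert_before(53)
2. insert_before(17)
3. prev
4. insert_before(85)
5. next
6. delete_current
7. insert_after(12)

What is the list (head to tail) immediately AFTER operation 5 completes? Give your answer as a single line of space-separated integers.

Answer: 53 85 17 6 2 7 4 1 5 3

Derivation:
After 1 (insert_before(53)): list=[53, 6, 2, 7, 4, 1, 5, 3] cursor@6
After 2 (insert_before(17)): list=[53, 17, 6, 2, 7, 4, 1, 5, 3] cursor@6
After 3 (prev): list=[53, 17, 6, 2, 7, 4, 1, 5, 3] cursor@17
After 4 (insert_before(85)): list=[53, 85, 17, 6, 2, 7, 4, 1, 5, 3] cursor@17
After 5 (next): list=[53, 85, 17, 6, 2, 7, 4, 1, 5, 3] cursor@6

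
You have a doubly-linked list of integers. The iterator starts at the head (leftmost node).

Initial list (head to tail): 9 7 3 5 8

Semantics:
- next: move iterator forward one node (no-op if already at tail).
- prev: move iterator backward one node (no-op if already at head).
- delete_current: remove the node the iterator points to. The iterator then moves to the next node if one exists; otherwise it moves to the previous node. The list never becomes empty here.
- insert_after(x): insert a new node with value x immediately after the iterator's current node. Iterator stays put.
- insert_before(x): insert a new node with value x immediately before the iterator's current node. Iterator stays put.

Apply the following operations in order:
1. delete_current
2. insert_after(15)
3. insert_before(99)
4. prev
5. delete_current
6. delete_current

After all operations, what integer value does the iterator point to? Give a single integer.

After 1 (delete_current): list=[7, 3, 5, 8] cursor@7
After 2 (insert_after(15)): list=[7, 15, 3, 5, 8] cursor@7
After 3 (insert_before(99)): list=[99, 7, 15, 3, 5, 8] cursor@7
After 4 (prev): list=[99, 7, 15, 3, 5, 8] cursor@99
After 5 (delete_current): list=[7, 15, 3, 5, 8] cursor@7
After 6 (delete_current): list=[15, 3, 5, 8] cursor@15

Answer: 15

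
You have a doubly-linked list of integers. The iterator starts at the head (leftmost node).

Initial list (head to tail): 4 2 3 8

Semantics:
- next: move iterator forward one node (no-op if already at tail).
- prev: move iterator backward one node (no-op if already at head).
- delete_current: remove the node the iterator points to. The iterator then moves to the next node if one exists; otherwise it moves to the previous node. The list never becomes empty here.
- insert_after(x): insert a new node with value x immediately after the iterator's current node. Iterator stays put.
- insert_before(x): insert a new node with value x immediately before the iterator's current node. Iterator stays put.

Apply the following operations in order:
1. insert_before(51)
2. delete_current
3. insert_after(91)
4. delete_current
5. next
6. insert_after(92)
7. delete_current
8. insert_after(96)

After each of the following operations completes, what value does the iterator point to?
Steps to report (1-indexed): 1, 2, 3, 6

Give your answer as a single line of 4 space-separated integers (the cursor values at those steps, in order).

Answer: 4 2 2 3

Derivation:
After 1 (insert_before(51)): list=[51, 4, 2, 3, 8] cursor@4
After 2 (delete_current): list=[51, 2, 3, 8] cursor@2
After 3 (insert_after(91)): list=[51, 2, 91, 3, 8] cursor@2
After 4 (delete_current): list=[51, 91, 3, 8] cursor@91
After 5 (next): list=[51, 91, 3, 8] cursor@3
After 6 (insert_after(92)): list=[51, 91, 3, 92, 8] cursor@3
After 7 (delete_current): list=[51, 91, 92, 8] cursor@92
After 8 (insert_after(96)): list=[51, 91, 92, 96, 8] cursor@92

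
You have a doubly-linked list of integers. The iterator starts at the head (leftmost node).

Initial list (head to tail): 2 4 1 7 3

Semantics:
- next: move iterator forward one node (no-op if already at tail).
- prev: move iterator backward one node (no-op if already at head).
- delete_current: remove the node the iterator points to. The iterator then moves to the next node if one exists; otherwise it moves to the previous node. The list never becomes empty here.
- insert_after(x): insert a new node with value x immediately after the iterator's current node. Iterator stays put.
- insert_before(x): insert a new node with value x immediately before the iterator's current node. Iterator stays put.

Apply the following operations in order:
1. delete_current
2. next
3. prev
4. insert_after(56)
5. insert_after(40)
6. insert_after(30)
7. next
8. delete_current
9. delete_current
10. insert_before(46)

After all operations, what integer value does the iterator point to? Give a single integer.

Answer: 56

Derivation:
After 1 (delete_current): list=[4, 1, 7, 3] cursor@4
After 2 (next): list=[4, 1, 7, 3] cursor@1
After 3 (prev): list=[4, 1, 7, 3] cursor@4
After 4 (insert_after(56)): list=[4, 56, 1, 7, 3] cursor@4
After 5 (insert_after(40)): list=[4, 40, 56, 1, 7, 3] cursor@4
After 6 (insert_after(30)): list=[4, 30, 40, 56, 1, 7, 3] cursor@4
After 7 (next): list=[4, 30, 40, 56, 1, 7, 3] cursor@30
After 8 (delete_current): list=[4, 40, 56, 1, 7, 3] cursor@40
After 9 (delete_current): list=[4, 56, 1, 7, 3] cursor@56
After 10 (insert_before(46)): list=[4, 46, 56, 1, 7, 3] cursor@56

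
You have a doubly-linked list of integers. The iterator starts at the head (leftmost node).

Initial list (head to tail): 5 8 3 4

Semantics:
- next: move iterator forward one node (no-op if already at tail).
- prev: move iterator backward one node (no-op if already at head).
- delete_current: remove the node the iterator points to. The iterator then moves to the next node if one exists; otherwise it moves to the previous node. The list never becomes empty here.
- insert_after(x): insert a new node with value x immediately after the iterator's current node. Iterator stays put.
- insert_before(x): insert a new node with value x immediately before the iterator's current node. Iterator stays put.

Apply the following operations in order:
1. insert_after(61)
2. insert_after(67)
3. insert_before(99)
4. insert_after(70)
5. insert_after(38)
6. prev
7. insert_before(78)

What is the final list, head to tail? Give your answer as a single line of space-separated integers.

After 1 (insert_after(61)): list=[5, 61, 8, 3, 4] cursor@5
After 2 (insert_after(67)): list=[5, 67, 61, 8, 3, 4] cursor@5
After 3 (insert_before(99)): list=[99, 5, 67, 61, 8, 3, 4] cursor@5
After 4 (insert_after(70)): list=[99, 5, 70, 67, 61, 8, 3, 4] cursor@5
After 5 (insert_after(38)): list=[99, 5, 38, 70, 67, 61, 8, 3, 4] cursor@5
After 6 (prev): list=[99, 5, 38, 70, 67, 61, 8, 3, 4] cursor@99
After 7 (insert_before(78)): list=[78, 99, 5, 38, 70, 67, 61, 8, 3, 4] cursor@99

Answer: 78 99 5 38 70 67 61 8 3 4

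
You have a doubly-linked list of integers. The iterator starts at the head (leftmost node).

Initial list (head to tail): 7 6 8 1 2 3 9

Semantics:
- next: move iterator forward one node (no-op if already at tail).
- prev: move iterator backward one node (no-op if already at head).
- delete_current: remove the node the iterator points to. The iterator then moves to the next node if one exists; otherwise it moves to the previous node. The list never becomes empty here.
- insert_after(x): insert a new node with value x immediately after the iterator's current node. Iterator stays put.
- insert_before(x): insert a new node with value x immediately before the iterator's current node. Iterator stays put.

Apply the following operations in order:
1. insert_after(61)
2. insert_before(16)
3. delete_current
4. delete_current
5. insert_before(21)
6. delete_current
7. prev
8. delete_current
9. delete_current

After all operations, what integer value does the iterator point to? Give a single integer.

After 1 (insert_after(61)): list=[7, 61, 6, 8, 1, 2, 3, 9] cursor@7
After 2 (insert_before(16)): list=[16, 7, 61, 6, 8, 1, 2, 3, 9] cursor@7
After 3 (delete_current): list=[16, 61, 6, 8, 1, 2, 3, 9] cursor@61
After 4 (delete_current): list=[16, 6, 8, 1, 2, 3, 9] cursor@6
After 5 (insert_before(21)): list=[16, 21, 6, 8, 1, 2, 3, 9] cursor@6
After 6 (delete_current): list=[16, 21, 8, 1, 2, 3, 9] cursor@8
After 7 (prev): list=[16, 21, 8, 1, 2, 3, 9] cursor@21
After 8 (delete_current): list=[16, 8, 1, 2, 3, 9] cursor@8
After 9 (delete_current): list=[16, 1, 2, 3, 9] cursor@1

Answer: 1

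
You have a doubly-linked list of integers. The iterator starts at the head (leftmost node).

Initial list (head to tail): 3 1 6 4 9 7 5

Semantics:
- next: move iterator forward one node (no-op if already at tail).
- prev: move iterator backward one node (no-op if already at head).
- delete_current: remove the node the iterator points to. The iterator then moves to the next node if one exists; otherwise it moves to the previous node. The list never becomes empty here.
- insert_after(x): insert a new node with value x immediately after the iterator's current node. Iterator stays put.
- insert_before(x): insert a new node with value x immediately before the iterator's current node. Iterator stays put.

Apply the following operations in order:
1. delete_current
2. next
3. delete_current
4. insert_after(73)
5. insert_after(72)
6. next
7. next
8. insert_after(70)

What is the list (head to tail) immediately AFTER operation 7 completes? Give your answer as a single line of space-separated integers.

Answer: 1 4 72 73 9 7 5

Derivation:
After 1 (delete_current): list=[1, 6, 4, 9, 7, 5] cursor@1
After 2 (next): list=[1, 6, 4, 9, 7, 5] cursor@6
After 3 (delete_current): list=[1, 4, 9, 7, 5] cursor@4
After 4 (insert_after(73)): list=[1, 4, 73, 9, 7, 5] cursor@4
After 5 (insert_after(72)): list=[1, 4, 72, 73, 9, 7, 5] cursor@4
After 6 (next): list=[1, 4, 72, 73, 9, 7, 5] cursor@72
After 7 (next): list=[1, 4, 72, 73, 9, 7, 5] cursor@73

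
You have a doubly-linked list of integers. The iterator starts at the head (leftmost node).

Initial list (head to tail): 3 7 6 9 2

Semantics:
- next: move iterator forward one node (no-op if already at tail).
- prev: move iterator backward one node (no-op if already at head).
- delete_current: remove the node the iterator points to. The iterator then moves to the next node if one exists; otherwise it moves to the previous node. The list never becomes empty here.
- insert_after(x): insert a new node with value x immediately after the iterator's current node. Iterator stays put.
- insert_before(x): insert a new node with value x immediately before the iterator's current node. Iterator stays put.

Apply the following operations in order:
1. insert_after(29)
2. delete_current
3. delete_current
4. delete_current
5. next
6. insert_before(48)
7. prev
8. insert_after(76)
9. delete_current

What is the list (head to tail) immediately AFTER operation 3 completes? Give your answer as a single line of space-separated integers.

Answer: 7 6 9 2

Derivation:
After 1 (insert_after(29)): list=[3, 29, 7, 6, 9, 2] cursor@3
After 2 (delete_current): list=[29, 7, 6, 9, 2] cursor@29
After 3 (delete_current): list=[7, 6, 9, 2] cursor@7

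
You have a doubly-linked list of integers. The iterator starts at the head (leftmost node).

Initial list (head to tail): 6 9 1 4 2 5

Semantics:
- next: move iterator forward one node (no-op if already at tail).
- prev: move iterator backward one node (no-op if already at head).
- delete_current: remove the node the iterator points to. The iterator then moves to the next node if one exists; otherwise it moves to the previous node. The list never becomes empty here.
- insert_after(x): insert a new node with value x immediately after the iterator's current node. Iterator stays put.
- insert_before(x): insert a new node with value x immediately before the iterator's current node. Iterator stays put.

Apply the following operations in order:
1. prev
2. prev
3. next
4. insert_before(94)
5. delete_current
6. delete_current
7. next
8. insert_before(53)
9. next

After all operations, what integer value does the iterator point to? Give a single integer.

Answer: 5

Derivation:
After 1 (prev): list=[6, 9, 1, 4, 2, 5] cursor@6
After 2 (prev): list=[6, 9, 1, 4, 2, 5] cursor@6
After 3 (next): list=[6, 9, 1, 4, 2, 5] cursor@9
After 4 (insert_before(94)): list=[6, 94, 9, 1, 4, 2, 5] cursor@9
After 5 (delete_current): list=[6, 94, 1, 4, 2, 5] cursor@1
After 6 (delete_current): list=[6, 94, 4, 2, 5] cursor@4
After 7 (next): list=[6, 94, 4, 2, 5] cursor@2
After 8 (insert_before(53)): list=[6, 94, 4, 53, 2, 5] cursor@2
After 9 (next): list=[6, 94, 4, 53, 2, 5] cursor@5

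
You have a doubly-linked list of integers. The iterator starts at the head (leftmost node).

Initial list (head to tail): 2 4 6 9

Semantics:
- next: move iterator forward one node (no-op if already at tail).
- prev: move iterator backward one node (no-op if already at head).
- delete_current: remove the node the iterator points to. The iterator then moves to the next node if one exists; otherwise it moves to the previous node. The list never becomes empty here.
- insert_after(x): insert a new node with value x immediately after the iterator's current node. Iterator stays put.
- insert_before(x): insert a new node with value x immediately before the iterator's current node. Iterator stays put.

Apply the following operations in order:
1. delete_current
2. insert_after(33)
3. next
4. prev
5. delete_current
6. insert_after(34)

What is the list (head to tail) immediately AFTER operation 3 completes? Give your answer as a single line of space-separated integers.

Answer: 4 33 6 9

Derivation:
After 1 (delete_current): list=[4, 6, 9] cursor@4
After 2 (insert_after(33)): list=[4, 33, 6, 9] cursor@4
After 3 (next): list=[4, 33, 6, 9] cursor@33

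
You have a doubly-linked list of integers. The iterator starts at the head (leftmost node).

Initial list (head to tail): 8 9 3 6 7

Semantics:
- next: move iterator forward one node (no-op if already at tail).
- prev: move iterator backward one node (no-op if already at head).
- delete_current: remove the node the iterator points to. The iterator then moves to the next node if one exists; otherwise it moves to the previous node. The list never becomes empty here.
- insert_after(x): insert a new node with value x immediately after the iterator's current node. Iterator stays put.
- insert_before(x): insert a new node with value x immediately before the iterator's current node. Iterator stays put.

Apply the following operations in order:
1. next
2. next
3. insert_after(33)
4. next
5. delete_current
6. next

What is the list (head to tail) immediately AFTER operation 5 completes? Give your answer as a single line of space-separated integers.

Answer: 8 9 3 6 7

Derivation:
After 1 (next): list=[8, 9, 3, 6, 7] cursor@9
After 2 (next): list=[8, 9, 3, 6, 7] cursor@3
After 3 (insert_after(33)): list=[8, 9, 3, 33, 6, 7] cursor@3
After 4 (next): list=[8, 9, 3, 33, 6, 7] cursor@33
After 5 (delete_current): list=[8, 9, 3, 6, 7] cursor@6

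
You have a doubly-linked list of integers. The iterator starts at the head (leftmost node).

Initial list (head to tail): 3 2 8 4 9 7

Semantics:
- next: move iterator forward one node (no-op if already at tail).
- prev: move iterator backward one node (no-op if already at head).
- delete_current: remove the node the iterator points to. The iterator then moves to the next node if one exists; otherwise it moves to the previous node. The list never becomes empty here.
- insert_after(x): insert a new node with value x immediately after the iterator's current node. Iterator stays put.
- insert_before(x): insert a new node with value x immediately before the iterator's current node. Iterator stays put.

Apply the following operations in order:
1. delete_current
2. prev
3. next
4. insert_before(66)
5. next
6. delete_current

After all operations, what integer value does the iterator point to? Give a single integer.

After 1 (delete_current): list=[2, 8, 4, 9, 7] cursor@2
After 2 (prev): list=[2, 8, 4, 9, 7] cursor@2
After 3 (next): list=[2, 8, 4, 9, 7] cursor@8
After 4 (insert_before(66)): list=[2, 66, 8, 4, 9, 7] cursor@8
After 5 (next): list=[2, 66, 8, 4, 9, 7] cursor@4
After 6 (delete_current): list=[2, 66, 8, 9, 7] cursor@9

Answer: 9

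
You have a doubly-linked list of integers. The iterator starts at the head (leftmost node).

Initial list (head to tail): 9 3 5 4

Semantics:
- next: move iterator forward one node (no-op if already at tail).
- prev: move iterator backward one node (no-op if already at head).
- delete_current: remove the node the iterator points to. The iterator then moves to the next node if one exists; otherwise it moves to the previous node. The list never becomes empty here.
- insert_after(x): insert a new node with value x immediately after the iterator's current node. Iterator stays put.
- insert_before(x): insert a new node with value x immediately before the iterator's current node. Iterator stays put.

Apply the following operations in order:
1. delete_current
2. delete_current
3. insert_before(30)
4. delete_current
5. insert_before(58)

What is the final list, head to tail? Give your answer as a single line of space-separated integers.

Answer: 30 58 4

Derivation:
After 1 (delete_current): list=[3, 5, 4] cursor@3
After 2 (delete_current): list=[5, 4] cursor@5
After 3 (insert_before(30)): list=[30, 5, 4] cursor@5
After 4 (delete_current): list=[30, 4] cursor@4
After 5 (insert_before(58)): list=[30, 58, 4] cursor@4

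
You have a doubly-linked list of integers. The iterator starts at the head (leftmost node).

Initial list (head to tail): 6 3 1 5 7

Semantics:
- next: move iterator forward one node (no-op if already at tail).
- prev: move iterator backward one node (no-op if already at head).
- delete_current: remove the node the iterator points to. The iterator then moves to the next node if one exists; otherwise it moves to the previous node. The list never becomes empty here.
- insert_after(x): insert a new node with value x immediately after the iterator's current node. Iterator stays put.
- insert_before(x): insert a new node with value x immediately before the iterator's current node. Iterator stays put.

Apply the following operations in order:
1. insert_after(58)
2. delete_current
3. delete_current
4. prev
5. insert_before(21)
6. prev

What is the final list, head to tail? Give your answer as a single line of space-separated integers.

After 1 (insert_after(58)): list=[6, 58, 3, 1, 5, 7] cursor@6
After 2 (delete_current): list=[58, 3, 1, 5, 7] cursor@58
After 3 (delete_current): list=[3, 1, 5, 7] cursor@3
After 4 (prev): list=[3, 1, 5, 7] cursor@3
After 5 (insert_before(21)): list=[21, 3, 1, 5, 7] cursor@3
After 6 (prev): list=[21, 3, 1, 5, 7] cursor@21

Answer: 21 3 1 5 7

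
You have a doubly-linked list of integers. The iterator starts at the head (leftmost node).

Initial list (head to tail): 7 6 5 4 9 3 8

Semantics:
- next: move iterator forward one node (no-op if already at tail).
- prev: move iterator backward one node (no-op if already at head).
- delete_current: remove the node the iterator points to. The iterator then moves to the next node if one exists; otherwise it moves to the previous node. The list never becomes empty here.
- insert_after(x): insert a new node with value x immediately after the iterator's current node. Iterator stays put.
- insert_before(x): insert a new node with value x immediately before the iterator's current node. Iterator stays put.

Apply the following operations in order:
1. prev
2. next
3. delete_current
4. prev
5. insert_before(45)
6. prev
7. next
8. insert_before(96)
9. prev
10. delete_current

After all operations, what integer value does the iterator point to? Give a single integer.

Answer: 7

Derivation:
After 1 (prev): list=[7, 6, 5, 4, 9, 3, 8] cursor@7
After 2 (next): list=[7, 6, 5, 4, 9, 3, 8] cursor@6
After 3 (delete_current): list=[7, 5, 4, 9, 3, 8] cursor@5
After 4 (prev): list=[7, 5, 4, 9, 3, 8] cursor@7
After 5 (insert_before(45)): list=[45, 7, 5, 4, 9, 3, 8] cursor@7
After 6 (prev): list=[45, 7, 5, 4, 9, 3, 8] cursor@45
After 7 (next): list=[45, 7, 5, 4, 9, 3, 8] cursor@7
After 8 (insert_before(96)): list=[45, 96, 7, 5, 4, 9, 3, 8] cursor@7
After 9 (prev): list=[45, 96, 7, 5, 4, 9, 3, 8] cursor@96
After 10 (delete_current): list=[45, 7, 5, 4, 9, 3, 8] cursor@7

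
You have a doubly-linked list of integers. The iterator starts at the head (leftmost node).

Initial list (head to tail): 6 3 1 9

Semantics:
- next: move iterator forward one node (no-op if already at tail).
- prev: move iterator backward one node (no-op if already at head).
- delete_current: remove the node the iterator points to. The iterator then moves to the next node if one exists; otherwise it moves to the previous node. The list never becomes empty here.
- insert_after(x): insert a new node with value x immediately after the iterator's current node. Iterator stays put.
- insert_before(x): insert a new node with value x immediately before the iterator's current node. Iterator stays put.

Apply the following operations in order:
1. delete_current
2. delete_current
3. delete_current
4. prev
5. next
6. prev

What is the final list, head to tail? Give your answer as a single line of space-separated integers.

Answer: 9

Derivation:
After 1 (delete_current): list=[3, 1, 9] cursor@3
After 2 (delete_current): list=[1, 9] cursor@1
After 3 (delete_current): list=[9] cursor@9
After 4 (prev): list=[9] cursor@9
After 5 (next): list=[9] cursor@9
After 6 (prev): list=[9] cursor@9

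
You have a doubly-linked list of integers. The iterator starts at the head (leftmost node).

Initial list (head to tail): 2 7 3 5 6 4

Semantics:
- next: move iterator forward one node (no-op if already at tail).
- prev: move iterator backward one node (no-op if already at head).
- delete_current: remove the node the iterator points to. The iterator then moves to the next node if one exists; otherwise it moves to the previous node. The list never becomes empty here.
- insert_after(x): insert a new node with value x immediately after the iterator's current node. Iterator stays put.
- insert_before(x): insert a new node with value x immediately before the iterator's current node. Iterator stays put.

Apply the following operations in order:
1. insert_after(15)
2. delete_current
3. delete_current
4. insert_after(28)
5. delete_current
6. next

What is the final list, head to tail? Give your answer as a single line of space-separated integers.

After 1 (insert_after(15)): list=[2, 15, 7, 3, 5, 6, 4] cursor@2
After 2 (delete_current): list=[15, 7, 3, 5, 6, 4] cursor@15
After 3 (delete_current): list=[7, 3, 5, 6, 4] cursor@7
After 4 (insert_after(28)): list=[7, 28, 3, 5, 6, 4] cursor@7
After 5 (delete_current): list=[28, 3, 5, 6, 4] cursor@28
After 6 (next): list=[28, 3, 5, 6, 4] cursor@3

Answer: 28 3 5 6 4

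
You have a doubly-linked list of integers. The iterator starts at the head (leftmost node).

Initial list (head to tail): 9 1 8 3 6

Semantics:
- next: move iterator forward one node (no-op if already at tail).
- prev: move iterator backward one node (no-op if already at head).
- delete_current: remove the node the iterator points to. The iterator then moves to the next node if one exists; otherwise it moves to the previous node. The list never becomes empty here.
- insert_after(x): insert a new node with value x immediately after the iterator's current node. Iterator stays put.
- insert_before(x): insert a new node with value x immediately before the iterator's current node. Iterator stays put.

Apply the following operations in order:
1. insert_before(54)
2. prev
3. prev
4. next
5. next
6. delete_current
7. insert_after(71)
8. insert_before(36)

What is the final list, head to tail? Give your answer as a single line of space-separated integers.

Answer: 54 9 36 8 71 3 6

Derivation:
After 1 (insert_before(54)): list=[54, 9, 1, 8, 3, 6] cursor@9
After 2 (prev): list=[54, 9, 1, 8, 3, 6] cursor@54
After 3 (prev): list=[54, 9, 1, 8, 3, 6] cursor@54
After 4 (next): list=[54, 9, 1, 8, 3, 6] cursor@9
After 5 (next): list=[54, 9, 1, 8, 3, 6] cursor@1
After 6 (delete_current): list=[54, 9, 8, 3, 6] cursor@8
After 7 (insert_after(71)): list=[54, 9, 8, 71, 3, 6] cursor@8
After 8 (insert_before(36)): list=[54, 9, 36, 8, 71, 3, 6] cursor@8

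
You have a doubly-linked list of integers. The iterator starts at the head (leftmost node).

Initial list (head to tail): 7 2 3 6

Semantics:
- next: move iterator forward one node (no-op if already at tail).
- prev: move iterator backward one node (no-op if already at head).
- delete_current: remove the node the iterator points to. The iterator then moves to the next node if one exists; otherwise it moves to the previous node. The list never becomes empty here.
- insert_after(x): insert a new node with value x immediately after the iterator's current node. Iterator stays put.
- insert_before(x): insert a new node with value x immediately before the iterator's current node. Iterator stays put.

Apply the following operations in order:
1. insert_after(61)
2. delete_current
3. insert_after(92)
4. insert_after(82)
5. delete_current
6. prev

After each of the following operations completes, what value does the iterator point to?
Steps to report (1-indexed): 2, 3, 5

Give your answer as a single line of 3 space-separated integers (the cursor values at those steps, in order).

After 1 (insert_after(61)): list=[7, 61, 2, 3, 6] cursor@7
After 2 (delete_current): list=[61, 2, 3, 6] cursor@61
After 3 (insert_after(92)): list=[61, 92, 2, 3, 6] cursor@61
After 4 (insert_after(82)): list=[61, 82, 92, 2, 3, 6] cursor@61
After 5 (delete_current): list=[82, 92, 2, 3, 6] cursor@82
After 6 (prev): list=[82, 92, 2, 3, 6] cursor@82

Answer: 61 61 82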